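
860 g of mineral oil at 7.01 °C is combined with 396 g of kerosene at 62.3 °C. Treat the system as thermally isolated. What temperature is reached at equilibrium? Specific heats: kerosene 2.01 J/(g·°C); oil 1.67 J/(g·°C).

T_f = Σ m_i c_i T_i / Σ m_i c_i:
T_f = (795.96*62.3 + 1436.2*7.01) / (795.96 + 1436.2)
    = 59656 / 2232.2 ≈ 26.73 °C

T_f ≈ 26.7 °C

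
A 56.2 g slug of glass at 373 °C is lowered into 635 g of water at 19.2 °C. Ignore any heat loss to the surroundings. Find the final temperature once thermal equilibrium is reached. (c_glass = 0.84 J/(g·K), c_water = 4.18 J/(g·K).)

T_f ≈ 25.4 °C

Taking heat into each body as positive, Σ m c ΔT = 0:
56.2×0.84×(T − 373) + 635×4.18×(T − 19.2) = 0
47.21(T − 373) + 2654.3(T − 19.2) = 0
(47.21 + 2654.3) T = 47.21×373 + 2654.3×19.2
T = 68571/2701.5 ≈ 25.38 °C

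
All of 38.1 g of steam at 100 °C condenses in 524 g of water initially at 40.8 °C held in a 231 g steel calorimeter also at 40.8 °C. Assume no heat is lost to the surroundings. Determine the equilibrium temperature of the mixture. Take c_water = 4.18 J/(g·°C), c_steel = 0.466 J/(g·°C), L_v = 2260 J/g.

Taking heat into each body as positive, Σ m c ΔT = 0:
steam→water at 100 °C releases m L_v = 38.1·2260 = 86106
  condensed water 100 °C→T: 159.26(T − 100)
  water warms: 524·4.18·(T − 40.8) = 2190.3(T − 40.8)
  steel cup: 231·0.466·(T − 40.8) = 107.65(T − 40.8)
2457.2 T = 86106 + 15926 + 93757 = 195789
T ≈ 79.68 °C, under the boiling point, so the assumption holds.

T_f ≈ 79.7 °C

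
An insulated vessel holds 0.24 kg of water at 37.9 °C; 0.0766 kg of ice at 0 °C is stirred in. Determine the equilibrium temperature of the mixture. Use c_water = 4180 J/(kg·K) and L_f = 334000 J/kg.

T_f ≈ 9.4 °C

Let T be the final temperature. ΣQ_i = 0:
melt ice: 0.0766×334000 = 25584
  warm the meltwater: 320.19 T
  water: 1003.2(T − 37.9)
1323.4 T = 38021 − 25584 = 12437
T ≈ 9.40 °C. Since T > 0 °C, the all-ice-melts assumption holds.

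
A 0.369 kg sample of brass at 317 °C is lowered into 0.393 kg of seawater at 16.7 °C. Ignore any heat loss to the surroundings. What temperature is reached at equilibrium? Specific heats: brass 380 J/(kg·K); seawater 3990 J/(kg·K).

Setting the total heat transfer to zero:
0.369·380·(T − 317) + 0.393·3990·(T − 16.7) = 0
140.22(T − 317) + 1568.1(T − 16.7) = 0
1708.3 T = 70637
T ≈ 41.35 °C

T_f ≈ 41.3 °C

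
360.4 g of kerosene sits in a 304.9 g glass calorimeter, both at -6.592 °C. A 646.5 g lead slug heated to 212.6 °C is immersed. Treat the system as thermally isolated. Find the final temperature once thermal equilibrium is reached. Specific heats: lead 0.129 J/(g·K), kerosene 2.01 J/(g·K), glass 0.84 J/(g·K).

T_f ≈ 10.6 °C

T_f is the heat-capacity-weighted average of the initial temperatures:
T_f = (83.4×212.6 + 724.4×(-6.592) + 256.12×(-6.592)) / (83.4 + 724.4 + 256.12)
    = 11267 / 1063.9 ≈ 10.59 °C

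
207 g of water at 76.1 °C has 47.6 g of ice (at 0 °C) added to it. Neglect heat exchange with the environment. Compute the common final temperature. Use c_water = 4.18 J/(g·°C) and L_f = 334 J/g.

T_f ≈ 46.9 °C

Setting the total heat transfer to zero:
latent heat to melt: 47.6×334 = 15898; meltwater 0→T: 47.6×4.18×T = 198.97 T; water cools: 207×4.18×(T − 76.1) = 865.26(T − 76.1)
1064.2 T = 65846 − 15898 = 49948
T ≈ 46.93 °C. Since T > 0 °C, the all-ice-melts assumption holds.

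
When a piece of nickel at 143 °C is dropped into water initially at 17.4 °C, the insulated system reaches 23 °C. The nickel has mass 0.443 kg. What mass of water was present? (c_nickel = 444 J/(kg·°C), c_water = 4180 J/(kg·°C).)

m ≈ 1.01 kg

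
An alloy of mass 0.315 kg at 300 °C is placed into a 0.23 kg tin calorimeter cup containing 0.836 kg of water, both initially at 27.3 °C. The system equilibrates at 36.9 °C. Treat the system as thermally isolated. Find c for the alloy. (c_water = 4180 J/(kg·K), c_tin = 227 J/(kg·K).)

Net heat exchanged in the isolated system is zero:
0.315·c·(36.9 − 300) + 0.836·4180·(36.9 − 27.3) + 0.23·227·(36.9 − 27.3) = 0
-82.88 c = -34048
c = -34048/-82.88 ≈ 410.8 J/(kg·K)

c ≈ 411 J/(kg·K)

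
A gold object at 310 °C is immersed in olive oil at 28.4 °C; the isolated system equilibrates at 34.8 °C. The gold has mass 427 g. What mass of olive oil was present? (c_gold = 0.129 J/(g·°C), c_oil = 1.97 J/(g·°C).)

m ≈ 1200 g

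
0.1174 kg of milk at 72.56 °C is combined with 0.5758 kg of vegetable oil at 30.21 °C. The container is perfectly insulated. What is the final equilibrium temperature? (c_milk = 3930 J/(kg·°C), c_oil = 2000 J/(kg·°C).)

T_f ≈ 42.3 °C

Heat lost by the milk equals heat gained by the oil:
0.1174*3930*(72.56 − T) = 0.5758*2000*(T − 30.21)
461.38(72.56 − T) = 1151.6(T − 30.21)
1613 T = 68268  ⇒  T ≈ 42.32 °C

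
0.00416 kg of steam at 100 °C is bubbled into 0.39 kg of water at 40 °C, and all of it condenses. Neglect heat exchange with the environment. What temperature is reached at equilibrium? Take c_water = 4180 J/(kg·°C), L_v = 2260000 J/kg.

Setting the total heat transfer to zero:
steam→water at 100 °C releases m L_v = 0.00416·2260000 = 9401.6; condensate cools 100→T: 0.00416·4180·(T − 100) = 17.39(T − 100); original water: 1630.2(T − 40)
1647.6 T = 9401.6 + 1738.9 + 65208 = 76348
T ≈ 46.34 °C — below 100 °C, confirming all the steam condensed.

T_f ≈ 46.3 °C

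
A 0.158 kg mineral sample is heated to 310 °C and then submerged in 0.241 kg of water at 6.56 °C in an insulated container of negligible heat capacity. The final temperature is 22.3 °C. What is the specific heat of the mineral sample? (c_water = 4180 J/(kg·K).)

Heat lost by the mineral sample = heat gained by the water:
0.158×c×(310 − 22.3) = 0.241×4180×(22.3 − 6.56)
45.46 c = 15856  ⇒  c ≈ 348.8 J/(kg·K)

c ≈ 349 J/(kg·K)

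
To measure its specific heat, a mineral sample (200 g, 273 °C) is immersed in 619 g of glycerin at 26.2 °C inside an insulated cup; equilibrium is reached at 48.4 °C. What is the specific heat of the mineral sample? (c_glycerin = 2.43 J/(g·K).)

c ≈ 0.743 J/(g·K)

Let T be the final temperature. ΣQ_i = 0:
200×c×(48.4 − 273) + 619×2.43×(48.4 − 26.2) = 0
-44920 c = -33393
c = -33393/-44920 ≈ 0.7434 J/(g·K)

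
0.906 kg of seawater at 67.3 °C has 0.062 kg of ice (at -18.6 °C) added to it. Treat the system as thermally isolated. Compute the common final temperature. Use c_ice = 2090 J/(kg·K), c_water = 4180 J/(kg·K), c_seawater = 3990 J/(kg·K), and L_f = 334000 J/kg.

Energy conservation, ΣQ = 0:
warm ice to 0 °C: 0.062·2090·(0 − (-18.6)) = 2410.2
  melt ice: 0.062·334000 = 20708
  meltwater 0→T: 0.062·4180·T = 259.16 T
  seawater: 3614.9(T − 67.3)
3874.1 T = 243285 − 23118 = 220167
T ≈ 56.83 °C (positive, so assuming full melt was valid).

T_f ≈ 56.8 °C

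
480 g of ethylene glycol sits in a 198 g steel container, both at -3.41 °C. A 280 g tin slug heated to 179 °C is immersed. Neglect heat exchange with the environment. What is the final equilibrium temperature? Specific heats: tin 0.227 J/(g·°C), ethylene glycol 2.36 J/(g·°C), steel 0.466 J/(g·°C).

T_f ≈ 5.6 °C

Let T be the final temperature. ΣQ_i = 0:
280×0.227×(T − 179) + 480×2.36×(T − (-3.41)) + 198×0.466×(T − (-3.41)) = 0
63.56(T − 179) + 1132.8(T − (-3.41)) + 92.27(T − (-3.41)) = 0
1288.6 T = 7199.8
T = 7199.8/1288.6 ≈ 5.59 °C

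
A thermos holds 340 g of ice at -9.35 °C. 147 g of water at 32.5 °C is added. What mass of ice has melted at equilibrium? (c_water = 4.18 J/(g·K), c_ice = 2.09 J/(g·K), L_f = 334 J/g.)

m_melted ≈ 39.9 g

Heat available from the water dropping to 0 °C: 147·4.18·32.5 = 19970 J.
Of that, 340·2.09·9.35 = 6644.1 J goes to bring the ice to 0 °C, leaving 13326 J.
Melting all 340 g of ice would need 340·334 = 113560 J.
Since 13326 < 113560 J, not all the ice melts; equilibrium is at 0 °C.
m_melted·334 = 13326  ⇒  m_melted ≈ 39.9 g.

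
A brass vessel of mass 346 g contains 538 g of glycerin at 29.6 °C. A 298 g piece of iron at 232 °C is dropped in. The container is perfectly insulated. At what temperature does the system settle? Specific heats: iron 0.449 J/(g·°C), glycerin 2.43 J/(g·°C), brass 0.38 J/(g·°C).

T_f ≈ 46.8 °C

Setting the total heat transfer to zero:
298*0.449*(T − 232) + 538*2.43*(T − 29.6) + 346*0.38*(T − 29.6) = 0
(133.8 + 1307.3 + 131.48) T = 133.8*232 + 1307.3*29.6 + 131.48*29.6
T = 73631 / 1572.6 = 46.8 °C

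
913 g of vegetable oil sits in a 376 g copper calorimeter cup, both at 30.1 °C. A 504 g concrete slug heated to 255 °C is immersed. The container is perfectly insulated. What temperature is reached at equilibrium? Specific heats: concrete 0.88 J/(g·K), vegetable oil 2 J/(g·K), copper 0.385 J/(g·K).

With ΣQ=0 the equilibrium temperature is the m·c-weighted mean:
T_f = (443.52×255 + 1826×30.1 + 144.76×30.1) / (443.52 + 1826 + 144.76)
    = 172417 / 2414.3 ≈ 71.42 °C

T_f ≈ 71.4 °C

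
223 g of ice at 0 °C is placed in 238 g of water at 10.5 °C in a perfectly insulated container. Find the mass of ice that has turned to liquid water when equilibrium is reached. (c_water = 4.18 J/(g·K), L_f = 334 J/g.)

m_melted ≈ 31.3 g

Cooling the water to 0 °C releases 238×4.18×10.5 = 10446 J.
To melt every bit of ice: 223×334 = 74482 J.
Since 10446 < 74482 J, not all the ice melts; equilibrium is at 0 °C.
m_melted×334 = 10446  ⇒  m_melted ≈ 31.27 g.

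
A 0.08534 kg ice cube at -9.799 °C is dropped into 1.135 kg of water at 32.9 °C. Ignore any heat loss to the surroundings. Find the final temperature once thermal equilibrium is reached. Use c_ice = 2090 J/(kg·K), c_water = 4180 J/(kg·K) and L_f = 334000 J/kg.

T_f ≈ 24.7 °C

Heat gained plus heat lost sum to zero:
ice -9.799→0 °C: 0.08534·2090·9.799 = 1747.8
  latent heat to melt: 0.08534·334000 = 28504
  warm the meltwater: 356.72 T
  water cools: 1.135·4180·(T − 32.9) = 4744.3(T − 32.9)
5101 T = 156087 − 30251 = 125836
T ≈ 24.67 °C. Since T > 0 °C, the all-ice-melts assumption holds.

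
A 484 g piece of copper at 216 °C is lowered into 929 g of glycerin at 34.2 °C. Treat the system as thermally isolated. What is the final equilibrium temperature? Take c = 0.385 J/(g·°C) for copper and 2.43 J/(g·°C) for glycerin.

With ΣQ=0 the equilibrium temperature is the m·c-weighted mean:
T_f = (186.34*216 + 2257.5*34.2) / (186.34 + 2257.5)
    = 117455 / 2443.8 ≈ 48.06 °C

T_f ≈ 48.1 °C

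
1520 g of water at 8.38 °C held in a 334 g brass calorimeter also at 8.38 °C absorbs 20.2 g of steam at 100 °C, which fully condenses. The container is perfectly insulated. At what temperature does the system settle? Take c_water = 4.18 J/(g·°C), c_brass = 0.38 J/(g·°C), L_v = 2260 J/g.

Taking heat into each body as positive, Σ m c ΔT = 0:
latent heat released on condensation: 20.2·2260 = 45652
  condensed water 100 °C→T: 84.44(T − 100)
  water warms: 1520·4.18·(T − 8.38) = 6353.6(T − 8.38)
  brass cup: 334·0.38·(T − 8.38) = 126.92(T − 8.38)
6565 T = 45652 + 8443.6 + 54307 = 108402
T ≈ 16.51 °C (< 100 °C, so full condensation is consistent).

T_f ≈ 16.5 °C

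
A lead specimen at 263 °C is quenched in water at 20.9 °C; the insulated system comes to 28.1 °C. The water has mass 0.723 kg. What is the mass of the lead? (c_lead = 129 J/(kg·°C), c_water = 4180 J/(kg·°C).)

m ≈ 0.718 kg

Heat lost by the lead = heat gained by the water:
m×129×(263 − 28.1) = 0.723×4180×(28.1 − 20.9)
30302 m = 21759  ⇒  m ≈ 0.7181 kg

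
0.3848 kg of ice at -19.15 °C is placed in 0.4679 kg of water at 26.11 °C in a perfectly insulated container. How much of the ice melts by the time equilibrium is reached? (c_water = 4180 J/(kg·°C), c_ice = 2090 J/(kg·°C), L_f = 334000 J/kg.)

m_melted ≈ 0.107 kg

Cooling the water to 0 °C releases 0.4679·4180·26.11 = 51067 J.
Warming the ice to 0 °C takes 0.3848·2090·19.15 = 15401 J, leaving 35665 J for melting.
Melting all 0.3848 kg of ice would need 0.3848·334000 = 128523 J.
That's not enough to melt it all — equilibrium is at 0 °C with ice remaining.
m_melt = 35665 / L_f = 0.1068 kg.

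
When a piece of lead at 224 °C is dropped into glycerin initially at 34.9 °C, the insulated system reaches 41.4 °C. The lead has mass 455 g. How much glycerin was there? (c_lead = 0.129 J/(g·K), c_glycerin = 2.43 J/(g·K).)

m ≈ 679 g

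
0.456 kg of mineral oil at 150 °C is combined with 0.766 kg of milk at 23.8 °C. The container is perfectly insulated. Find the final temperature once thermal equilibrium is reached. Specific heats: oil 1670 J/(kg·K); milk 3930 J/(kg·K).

T_f is the heat-capacity-weighted average of the initial temperatures:
T_f = (761.52×150 + 3010.4×23.8) / (761.52 + 3010.4)
    = 185875 / 3771.9 ≈ 49.28 °C

T_f ≈ 49.3 °C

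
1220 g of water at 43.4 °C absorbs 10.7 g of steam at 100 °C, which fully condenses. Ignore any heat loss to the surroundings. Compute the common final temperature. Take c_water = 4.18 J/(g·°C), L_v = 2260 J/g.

Sum of m c ΔT and latent-heat terms is zero:
steam→water at 100 °C releases m L_v = 10.7·2260 = 24182; condensate cools 100→T: 10.7·4.18·(T − 100) = 44.73(T − 100); original water: 5099.6(T − 43.4)
5144.3 T = 24182 + 4472.6 + 221323 = 249977
T ≈ 48.59 °C — below 100 °C, confirming all the steam condensed.

T_f ≈ 48.6 °C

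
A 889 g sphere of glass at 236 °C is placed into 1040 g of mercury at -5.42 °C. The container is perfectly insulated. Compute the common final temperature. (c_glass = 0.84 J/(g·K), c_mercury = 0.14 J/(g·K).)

T_f ≈ 196.6 °C

T_f = Σ m_i c_i T_i / Σ m_i c_i:
T_f = (746.76×236 + 145.6×(-5.42)) / (746.76 + 145.6)
    = 175446 / 892.36 ≈ 196.61 °C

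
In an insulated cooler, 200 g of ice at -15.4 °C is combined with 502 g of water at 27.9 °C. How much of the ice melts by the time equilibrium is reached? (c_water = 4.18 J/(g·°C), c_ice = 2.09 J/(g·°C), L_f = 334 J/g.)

m_melted ≈ 156 g

Heat available from the water dropping to 0 °C: 502×4.18×27.9 = 58544 J.
Of that, 200×2.09×15.4 = 6437.2 J goes to bring the ice to 0 °C, leaving 52107 J.
Melting all 200 g of ice would need 200×334 = 66800 J.
That's not enough to melt it all — equilibrium is at 0 °C with ice remaining.
m_melt = 52107 / L_f = 156 g.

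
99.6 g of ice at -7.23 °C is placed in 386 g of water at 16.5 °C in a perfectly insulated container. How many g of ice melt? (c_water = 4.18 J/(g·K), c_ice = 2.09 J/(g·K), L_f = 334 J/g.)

Cooling the water to 0 °C releases 386·4.18·16.5 = 26622 J.
Warming the ice to 0 °C takes 99.6·2.09·7.23 = 1505 J, leaving 25117 J for melting.
Fully melting the ice requires m_ice L_f = 99.6·334 = 33266 J.
That's not enough to melt it all — equilibrium is at 0 °C with ice remaining.
Mass melted = 25117/334 ≈ 75.2 g.

m_melted ≈ 75.2 g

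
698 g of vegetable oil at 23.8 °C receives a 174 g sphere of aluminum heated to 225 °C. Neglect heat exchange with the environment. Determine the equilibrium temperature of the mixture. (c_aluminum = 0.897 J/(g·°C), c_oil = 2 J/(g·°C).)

With ΣQ=0 the equilibrium temperature is the m·c-weighted mean:
T_f = (156.08*225 + 1396*23.8) / (156.08 + 1396)
    = 68342 / 1552.1 ≈ 44.03 °C

T_f ≈ 44.0 °C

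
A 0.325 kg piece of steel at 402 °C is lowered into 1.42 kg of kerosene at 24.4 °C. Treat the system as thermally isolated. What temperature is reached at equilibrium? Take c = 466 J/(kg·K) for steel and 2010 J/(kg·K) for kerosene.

T_f is the heat-capacity-weighted average of the initial temperatures:
T_f = (151.45*402 + 2854.2*24.4) / (151.45 + 2854.2)
    = 130525 / 3005.6 ≈ 43.43 °C

T_f ≈ 43.4 °C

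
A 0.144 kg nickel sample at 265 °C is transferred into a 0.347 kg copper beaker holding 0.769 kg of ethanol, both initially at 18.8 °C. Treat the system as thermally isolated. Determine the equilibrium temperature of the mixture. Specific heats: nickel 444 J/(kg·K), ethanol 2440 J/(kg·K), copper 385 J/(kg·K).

Net heat exchanged in the isolated system is zero:
0.144×444×(T − 265) + 0.769×2440×(T − 18.8) + 0.347×385×(T − 18.8) = 0
63.94(T − 265) + 1876.4(T − 18.8) + 133.59(T − 18.8) = 0
(63.94 + 1876.4 + 133.59) T = 63.94×265 + 1876.4×18.8 + 133.59×18.8
T = 54730/2073.9 ≈ 26.39 °C

T_f ≈ 26.4 °C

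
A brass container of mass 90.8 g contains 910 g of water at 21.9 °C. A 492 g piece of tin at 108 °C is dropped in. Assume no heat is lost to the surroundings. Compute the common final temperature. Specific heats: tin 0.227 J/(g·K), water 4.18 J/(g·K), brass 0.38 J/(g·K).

T_f ≈ 24.3 °C

Heat gained plus heat lost sum to zero:
492·0.227·(T − 108) + 910·4.18·(T − 21.9) + 90.8·0.38·(T − 21.9) = 0
3950 T = 96121
T = 96121/3950 ≈ 24.33 °C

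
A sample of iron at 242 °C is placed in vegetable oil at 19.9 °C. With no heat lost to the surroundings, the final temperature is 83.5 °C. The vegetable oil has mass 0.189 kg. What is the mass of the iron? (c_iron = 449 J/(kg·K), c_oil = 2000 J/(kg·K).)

Heat lost by the iron = heat gained by the oil:
m·449·(242 − 83.5) = 0.189·2000·(83.5 − 19.9)
71166 m = 24041  ⇒  m ≈ 0.3378 kg

m ≈ 0.338 kg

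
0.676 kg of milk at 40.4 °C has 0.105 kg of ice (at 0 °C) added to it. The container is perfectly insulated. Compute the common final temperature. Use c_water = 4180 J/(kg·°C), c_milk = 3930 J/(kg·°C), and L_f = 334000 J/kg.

Energy conservation, ΣQ = 0:
melt ice: 0.105×334000 = 35070
  meltwater 0→T: 0.105×4180×T = 438.9 T
  milk: 2656.7(T − 40.4)
3095.6 T = 107330 − 35070 = 72260
T ≈ 23.34 °C. Since T > 0 °C, the all-ice-melts assumption holds.

T_f ≈ 23.3 °C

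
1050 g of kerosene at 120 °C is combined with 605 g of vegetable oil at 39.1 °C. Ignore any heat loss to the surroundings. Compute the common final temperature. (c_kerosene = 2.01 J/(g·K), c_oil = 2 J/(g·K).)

Energy conservation, ΣQ = 0:
1050×2.01×(T − 120) + 605×2×(T − 39.1) = 0
2110.5(T − 120) + 1210(T − 39.1) = 0
3320.5 T = 300571
T = 300571/3320.5 ≈ 90.52 °C

T_f ≈ 90.5 °C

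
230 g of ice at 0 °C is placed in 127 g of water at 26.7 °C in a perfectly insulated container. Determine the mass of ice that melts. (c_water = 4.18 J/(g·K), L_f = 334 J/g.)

m_melted ≈ 42.4 g

Cooling the water to 0 °C releases 127×4.18×26.7 = 14174 J.
To melt every bit of ice: 230×334 = 76820 J.
14174 J < 76820 J, so only part of the ice melts and the system sits at 0 °C.
m_melt = 14174 / L_f = 42.44 g.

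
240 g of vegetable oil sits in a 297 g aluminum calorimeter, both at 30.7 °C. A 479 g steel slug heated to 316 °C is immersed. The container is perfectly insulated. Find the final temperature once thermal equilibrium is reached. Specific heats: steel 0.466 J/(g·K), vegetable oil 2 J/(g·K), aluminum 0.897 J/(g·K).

T_f = Σ m_i c_i T_i / Σ m_i c_i:
T_f = (223.21×316 + 480×30.7 + 266.41×30.7) / (223.21 + 480 + 266.41)
    = 93450 / 969.62 ≈ 96.38 °C

T_f ≈ 96.4 °C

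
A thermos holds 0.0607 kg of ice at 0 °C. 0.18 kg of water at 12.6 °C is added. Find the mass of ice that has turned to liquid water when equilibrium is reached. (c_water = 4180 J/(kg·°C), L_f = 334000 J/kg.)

m_melted ≈ 0.0284 kg

Water can give up m c ΔT = 0.18×4180×12.6 = 9480.2 J before reaching 0 °C.
To melt every bit of ice: 0.0607×334000 = 20274 J.
Since 9480.2 < 20274 J, not all the ice melts; equilibrium is at 0 °C.
Mass melted = 9480.2/334000 ≈ 0.02838 kg.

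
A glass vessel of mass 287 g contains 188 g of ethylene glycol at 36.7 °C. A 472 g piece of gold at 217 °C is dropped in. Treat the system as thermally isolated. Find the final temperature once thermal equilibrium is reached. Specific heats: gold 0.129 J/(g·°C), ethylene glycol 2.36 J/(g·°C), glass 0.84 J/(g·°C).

Heat gained plus heat lost sum to zero:
472·0.129·(T − 217) + 188·2.36·(T − 36.7) + 287·0.84·(T − 36.7) = 0
60.89(T − 217) + 443.68(T − 36.7) + 241.08(T − 36.7) = 0
(60.89 + 443.68 + 241.08) T = 60.89·217 + 443.68·36.7 + 241.08·36.7
T = 38343 / 745.65 = 51.4 °C

T_f ≈ 51.4 °C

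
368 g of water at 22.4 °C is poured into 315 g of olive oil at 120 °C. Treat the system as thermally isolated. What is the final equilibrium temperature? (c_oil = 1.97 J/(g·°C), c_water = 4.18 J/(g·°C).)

Set heat shed by the hot body equal to heat absorbed by the cold body:
315·1.97·(120 − T) = 368·4.18·(T − 22.4)
620.55(120 − T) = 1538.2(T − 22.4)
2158.8 T = 108923  ⇒  T ≈ 50.46 °C

T_f ≈ 50.5 °C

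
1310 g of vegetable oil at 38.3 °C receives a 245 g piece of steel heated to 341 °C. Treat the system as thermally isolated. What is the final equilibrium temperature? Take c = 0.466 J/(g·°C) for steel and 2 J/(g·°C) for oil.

Set heat shed by the hot body equal to heat absorbed by the cold body:
245×0.466×(341 − T) = 1310×2×(T − 38.3)
114.17(341 − T) = 2620(T − 38.3)
2734.2 T = 139278  ⇒  T ≈ 50.94 °C

T_f ≈ 50.9 °C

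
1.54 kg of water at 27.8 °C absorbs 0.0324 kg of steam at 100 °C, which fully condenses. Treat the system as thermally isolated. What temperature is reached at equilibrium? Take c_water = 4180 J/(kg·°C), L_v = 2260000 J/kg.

Sum of m c ΔT and latent-heat terms is zero:
steam→water at 100 °C releases m L_v = 0.0324×2260000 = 73224; condensed water 100 °C→T: 135.43(T − 100); original water: 6437.2(T − 27.8)
6572.6 T = 73224 + 13543 + 178954 = 265721
T ≈ 40.43 °C — below 100 °C, confirming all the steam condensed.

T_f ≈ 40.4 °C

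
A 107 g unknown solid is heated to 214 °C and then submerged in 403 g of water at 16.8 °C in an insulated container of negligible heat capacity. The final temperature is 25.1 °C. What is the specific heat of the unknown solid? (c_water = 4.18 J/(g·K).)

c ≈ 0.692 J/(g·K)

Net heat exchanged in the isolated system is zero:
107×c×(25.1 − 214) + 403×4.18×(25.1 − 16.8) = 0
-20212 c = -13982
c = -13982/-20212 ≈ 0.6917 J/(g·K)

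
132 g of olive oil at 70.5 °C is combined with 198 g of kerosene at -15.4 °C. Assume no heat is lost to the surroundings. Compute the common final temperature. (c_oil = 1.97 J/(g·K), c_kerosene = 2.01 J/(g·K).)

T_f ≈ 18.5 °C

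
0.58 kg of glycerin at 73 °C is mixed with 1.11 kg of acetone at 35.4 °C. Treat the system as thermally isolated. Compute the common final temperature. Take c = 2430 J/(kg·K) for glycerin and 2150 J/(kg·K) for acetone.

T_f ≈ 49.4 °C

T_f is the heat-capacity-weighted average of the initial temperatures:
T_f = (1409.4*73 + 2386.5*35.4) / (1409.4 + 2386.5)
    = 187368 / 3795.9 ≈ 49.36 °C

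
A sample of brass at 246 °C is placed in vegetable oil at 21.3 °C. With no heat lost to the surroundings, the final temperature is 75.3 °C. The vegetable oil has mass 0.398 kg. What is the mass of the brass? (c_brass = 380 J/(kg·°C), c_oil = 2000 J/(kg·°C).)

m ≈ 0.663 kg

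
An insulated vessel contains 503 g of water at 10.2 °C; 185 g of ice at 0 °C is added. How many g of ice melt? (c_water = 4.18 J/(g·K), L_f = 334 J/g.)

Cooling the water to 0 °C releases 503·4.18·10.2 = 21446 J.
Melting all 185 g of ice would need 185·334 = 61790 J.
That's not enough to melt it all — equilibrium is at 0 °C with ice remaining.
m_melt = 21446 / L_f = 64.21 g.

m_melted ≈ 64.2 g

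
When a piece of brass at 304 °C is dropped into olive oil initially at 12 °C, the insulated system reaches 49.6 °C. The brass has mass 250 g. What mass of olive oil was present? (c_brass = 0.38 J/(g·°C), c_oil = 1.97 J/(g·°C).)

m ≈ 326 g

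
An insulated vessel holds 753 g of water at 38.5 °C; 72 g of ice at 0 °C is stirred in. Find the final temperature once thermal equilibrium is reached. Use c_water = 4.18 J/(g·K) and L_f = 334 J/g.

T_f ≈ 28.2 °C

Conservation of energy gives ΣQ = 0:
fusion: m_ice L_f = 72×334 = 24048; meltwater 0→T: 72×4.18×T = 300.96 T; water: 3147.5(T − 38.5)
3448.5 T = 121180 − 24048 = 97132
T ≈ 28.17 °C (positive, so assuming full melt was valid).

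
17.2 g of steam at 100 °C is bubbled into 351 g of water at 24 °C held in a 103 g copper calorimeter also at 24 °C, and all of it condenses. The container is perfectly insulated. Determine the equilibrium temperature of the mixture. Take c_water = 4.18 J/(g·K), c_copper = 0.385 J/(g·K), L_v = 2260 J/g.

Taking heat into each body as positive, Σ m c ΔT = 0:
condense steam: −17.2·2260 = −38872
  condensed water 100 °C→T: 71.9(T − 100)
  original water: 1467.2(T − 24)
  copper cup: 103·0.385·(T − 24) = 39.66(T − 24)
1578.7 T = 38872 + 7189.6 + 36164 = 82226
T ≈ 52.08 °C — below 100 °C, confirming all the steam condensed.

T_f ≈ 52.1 °C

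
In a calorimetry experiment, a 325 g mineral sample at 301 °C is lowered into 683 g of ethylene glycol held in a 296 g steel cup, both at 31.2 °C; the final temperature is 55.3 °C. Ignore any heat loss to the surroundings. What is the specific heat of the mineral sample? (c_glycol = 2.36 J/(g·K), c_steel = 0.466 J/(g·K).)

c ≈ 0.528 J/(g·K)

Energy conservation, ΣQ = 0:
325×c×(55.3 − 301) + 683×2.36×(55.3 − 31.2) + 296×0.466×(55.3 − 31.2) = 0
-79852 c = -42171
c = -42171/-79852 ≈ 0.5281 J/(g·K)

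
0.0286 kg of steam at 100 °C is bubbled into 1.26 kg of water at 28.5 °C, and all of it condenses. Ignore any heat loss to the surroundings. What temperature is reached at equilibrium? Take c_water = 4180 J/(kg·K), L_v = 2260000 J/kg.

T_f ≈ 42.1 °C

Net heat exchanged in the isolated system is zero:
steam→water at 100 °C releases m L_v = 0.0286·2260000 = 64636; condensed water 100 °C→T: 119.55(T − 100); original water: 5266.8(T − 28.5)
5386.3 T = 64636 + 11955 + 150104 = 226695
T ≈ 42.09 °C — below 100 °C, confirming all the steam condensed.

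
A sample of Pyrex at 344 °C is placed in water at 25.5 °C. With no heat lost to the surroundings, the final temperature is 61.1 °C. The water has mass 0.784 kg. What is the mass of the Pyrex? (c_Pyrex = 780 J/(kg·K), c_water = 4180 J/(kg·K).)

Let T be the final temperature. ΣQ_i = 0:
m·780·(61.1 − 344) + 0.784·4180·(61.1 − 25.5) = 0
-220662 m = -116665
m = -116665/-220662 ≈ 0.5287 kg

m ≈ 0.529 kg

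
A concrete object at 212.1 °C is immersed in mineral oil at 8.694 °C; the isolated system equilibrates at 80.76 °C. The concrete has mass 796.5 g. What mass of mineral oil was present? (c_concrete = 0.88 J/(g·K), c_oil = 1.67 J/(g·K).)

m ≈ 765 g

Heat lost by the concrete = heat gained by the oil:
796.5×0.88×(212.1 − 80.76) = m×1.67×(80.76 − 8.694)
120.35 m = 92059  ⇒  m ≈ 764.9 g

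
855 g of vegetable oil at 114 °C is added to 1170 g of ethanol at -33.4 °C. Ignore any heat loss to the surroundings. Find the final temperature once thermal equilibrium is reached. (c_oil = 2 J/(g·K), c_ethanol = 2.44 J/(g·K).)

T_f ≈ 21.8 °C

Set heat shed by the hot body equal to heat absorbed by the cold body:
855×2×(114 − T) = 1170×2.44×(T − (-33.4))
1710(114 − T) = 2854.8(T − (-33.4))
4564.8 T = 99590  ⇒  T ≈ 21.82 °C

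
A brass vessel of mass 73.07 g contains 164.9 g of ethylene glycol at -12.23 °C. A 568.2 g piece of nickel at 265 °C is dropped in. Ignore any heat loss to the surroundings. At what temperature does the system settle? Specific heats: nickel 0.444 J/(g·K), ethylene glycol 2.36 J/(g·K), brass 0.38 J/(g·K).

Let T be the final temperature. ΣQ_i = 0:
568.2×0.444×(T − 265) + 164.9×2.36×(T − (-12.23)) + 73.07×0.38×(T − (-12.23)) = 0
252.28(T − 265) + 389.16(T − (-12.23)) + 27.77(T − (-12.23)) = 0
669.21 T = 61755
T = 61755 / 669.21 = 92.3 °C

T_f ≈ 92.3 °C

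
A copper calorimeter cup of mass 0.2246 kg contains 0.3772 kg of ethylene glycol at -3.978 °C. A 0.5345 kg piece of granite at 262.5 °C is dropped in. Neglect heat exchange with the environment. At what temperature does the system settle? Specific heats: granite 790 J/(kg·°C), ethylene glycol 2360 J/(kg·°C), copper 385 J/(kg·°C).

T_f ≈ 76.5 °C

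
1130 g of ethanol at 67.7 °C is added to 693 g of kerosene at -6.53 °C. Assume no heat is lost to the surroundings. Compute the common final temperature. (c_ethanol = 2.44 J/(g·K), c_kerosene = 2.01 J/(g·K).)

T_f ≈ 42.8 °C

|Q_ethanol| = |Q_kerosene|:
1130·2.44·(67.7 − T) = 693·2.01·(T − (-6.53))
2757.2(67.7 − T) = 1392.9(T − (-6.53))
4150.1 T = 177567  ⇒  T ≈ 42.79 °C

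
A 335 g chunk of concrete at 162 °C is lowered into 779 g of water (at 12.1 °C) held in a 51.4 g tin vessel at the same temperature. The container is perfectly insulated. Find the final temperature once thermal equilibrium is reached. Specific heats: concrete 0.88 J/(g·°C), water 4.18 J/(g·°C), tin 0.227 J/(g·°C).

T_f ≈ 24.5 °C

Conservation of energy gives ΣQ = 0:
335·0.88·(T − 162) + 779·4.18·(T − 12.1) + 51.4·0.227·(T − 12.1) = 0
(294.8 + 3256.2 + 11.67) T = 294.8·162 + 3256.2·12.1 + 11.67·12.1
T = 87299/3562.7 ≈ 24.50 °C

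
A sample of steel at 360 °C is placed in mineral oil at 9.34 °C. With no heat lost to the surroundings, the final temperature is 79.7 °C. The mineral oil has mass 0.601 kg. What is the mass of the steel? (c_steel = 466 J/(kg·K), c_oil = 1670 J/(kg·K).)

m ≈ 0.541 kg

Net heat exchanged in the isolated system is zero:
m·466·(79.7 − 360) + 0.601·1670·(79.7 − 9.34) = 0
-130620 m = -70618
m = -70618/-130620 ≈ 0.5406 kg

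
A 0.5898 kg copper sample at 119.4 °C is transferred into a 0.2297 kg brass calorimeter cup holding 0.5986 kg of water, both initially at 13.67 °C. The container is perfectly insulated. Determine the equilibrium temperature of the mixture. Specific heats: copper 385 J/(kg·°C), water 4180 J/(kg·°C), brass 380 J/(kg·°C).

T_f ≈ 22.2 °C

T_f is the heat-capacity-weighted average of the initial temperatures:
T_f = (227.07×119.4 + 2502.1×13.67 + 87.29×13.67) / (227.07 + 2502.1 + 87.29)
    = 62510 / 2816.5 ≈ 22.19 °C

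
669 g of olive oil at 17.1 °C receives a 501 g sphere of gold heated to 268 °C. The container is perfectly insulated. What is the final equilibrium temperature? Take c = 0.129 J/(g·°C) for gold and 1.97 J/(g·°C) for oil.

T_f ≈ 28.8 °C

Conservation of energy gives ΣQ = 0:
501*0.129*(T − 268) + 669*1.97*(T − 17.1) = 0
1382.6 T = 39857
T = 39857 / 1382.6 = 28.8 °C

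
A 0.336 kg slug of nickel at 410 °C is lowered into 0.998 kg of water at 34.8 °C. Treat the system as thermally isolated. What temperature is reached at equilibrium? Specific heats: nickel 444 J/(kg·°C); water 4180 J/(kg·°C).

Taking heat into each body as positive, Σ m c ΔT = 0:
0.336*444*(T − 410) + 0.998*4180*(T − 34.8) = 0
149.18(T − 410) + 4171.6(T − 34.8) = 0
4320.8 T = 206339
T ≈ 47.75 °C

T_f ≈ 47.8 °C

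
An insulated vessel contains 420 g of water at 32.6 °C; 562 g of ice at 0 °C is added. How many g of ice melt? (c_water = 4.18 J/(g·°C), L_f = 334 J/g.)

Cooling the water to 0 °C releases 420×4.18×32.6 = 57233 J.
To melt every bit of ice: 562×334 = 187708 J.
57233 J < 187708 J, so only part of the ice melts and the system sits at 0 °C.
m_melt = 57233 / L_f = 171.4 g.

m_melted ≈ 171 g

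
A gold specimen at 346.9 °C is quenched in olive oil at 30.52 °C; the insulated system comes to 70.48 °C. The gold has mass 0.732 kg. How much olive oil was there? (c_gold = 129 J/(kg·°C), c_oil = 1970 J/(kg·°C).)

|Q_gold| = |Q_oil|:
0.732·129·(346.9 − 70.48) = m·1970·(70.48 − 30.52)
78721 m = 26102  ⇒  m ≈ 0.3316 kg

m ≈ 0.332 kg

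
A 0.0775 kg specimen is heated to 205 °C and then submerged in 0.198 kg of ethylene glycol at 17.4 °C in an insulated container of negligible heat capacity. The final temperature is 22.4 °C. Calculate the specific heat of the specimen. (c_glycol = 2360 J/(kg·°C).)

m_s c (T_s − T_f) = m_glycol c_glycol (T_f − T_0):
0.0775·c·(205 − 22.4) = 0.198·2360·(22.4 − 17.4)
14.15 c = 2336.4  ⇒  c ≈ 165.1 J/(kg·°C)

c ≈ 165 J/(kg·°C)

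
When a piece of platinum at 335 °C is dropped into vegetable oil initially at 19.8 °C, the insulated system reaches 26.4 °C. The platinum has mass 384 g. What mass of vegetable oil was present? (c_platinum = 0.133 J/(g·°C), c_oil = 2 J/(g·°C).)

m ≈ 1190 g

Let T be the final temperature. ΣQ_i = 0:
384×0.133×(26.4 − 335) + m×2×(26.4 − 19.8) = 0
13.2 m = 15761
m = 15761/13.2 ≈ 1194 g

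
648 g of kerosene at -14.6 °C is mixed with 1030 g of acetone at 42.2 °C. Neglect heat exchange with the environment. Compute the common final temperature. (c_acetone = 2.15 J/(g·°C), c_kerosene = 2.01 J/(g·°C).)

T_f ≈ 21.2 °C

Energy conservation, ΣQ = 0:
1030*2.15*(T − 42.2) + 648*2.01*(T − (-14.6)) = 0
2214.5(T − 42.2) + 1302.5(T − (-14.6)) = 0
3517 T = 74436
T ≈ 21.16 °C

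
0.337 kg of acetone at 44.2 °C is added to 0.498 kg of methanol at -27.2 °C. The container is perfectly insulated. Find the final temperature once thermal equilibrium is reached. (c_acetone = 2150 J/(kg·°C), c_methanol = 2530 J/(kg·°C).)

T_f ≈ -1.1 °C

Heat gained plus heat lost sum to zero:
0.337×2150×(T − 44.2) + 0.498×2530×(T − (-27.2)) = 0
(724.55 + 1259.9) T = 724.55×44.2 + 1259.9×(-27.2)
T = -2245.3 / 1984.5 = -1.13 °C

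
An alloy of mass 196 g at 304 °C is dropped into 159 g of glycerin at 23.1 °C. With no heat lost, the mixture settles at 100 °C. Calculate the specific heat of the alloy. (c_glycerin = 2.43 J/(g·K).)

c ≈ 0.743 J/(g·K)

Taking heat into each body as positive, Σ m c ΔT = 0:
196·c·(100 − 304) + 159·2.43·(100 − 23.1) = 0
-39984 c = -29712
c = -29712/-39984 ≈ 0.7431 J/(g·K)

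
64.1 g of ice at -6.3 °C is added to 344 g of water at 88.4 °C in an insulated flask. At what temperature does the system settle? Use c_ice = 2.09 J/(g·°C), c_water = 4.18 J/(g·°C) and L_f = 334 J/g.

Sum of m c ΔT and latent-heat terms is zero:
ice -6.3→0 °C: 64.1·2.09·6.3 = 844; latent heat to melt: 64.1·334 = 21409; meltwater 0→T: 64.1·4.18·T = 267.94 T; water cools: 344·4.18·(T − 88.4) = 1437.9(T − 88.4)
1705.9 T = 127112 − 22253 = 104859
T ≈ 61.47 °C — above 0 °C, consistent with complete melting.

T_f ≈ 61.5 °C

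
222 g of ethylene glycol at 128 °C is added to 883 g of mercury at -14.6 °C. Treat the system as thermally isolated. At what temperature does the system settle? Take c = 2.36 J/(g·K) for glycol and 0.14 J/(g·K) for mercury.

T_f ≈ 100.8 °C

With ΣQ=0 the equilibrium temperature is the m·c-weighted mean:
T_f = (523.92*128 + 123.62*(-14.6)) / (523.92 + 123.62)
    = 65257 / 647.54 ≈ 100.78 °C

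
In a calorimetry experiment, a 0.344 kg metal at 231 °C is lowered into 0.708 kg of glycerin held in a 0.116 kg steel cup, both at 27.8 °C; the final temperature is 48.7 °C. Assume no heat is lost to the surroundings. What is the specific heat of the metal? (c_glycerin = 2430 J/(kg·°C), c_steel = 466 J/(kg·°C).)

Setting the total heat transfer to zero:
0.344×c×(48.7 − 231) + 0.708×2430×(48.7 − 27.8) + 0.116×466×(48.7 − 27.8) = 0
-62.71 c = -37087
c = -37087/-62.71 ≈ 591.4 J/(kg·°C)

c ≈ 591 J/(kg·°C)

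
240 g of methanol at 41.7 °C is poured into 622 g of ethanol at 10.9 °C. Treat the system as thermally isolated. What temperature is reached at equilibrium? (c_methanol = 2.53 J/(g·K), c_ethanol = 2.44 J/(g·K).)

Heat gained plus heat lost sum to zero:
240*2.53*(T − 41.7) + 622*2.44*(T − 10.9) = 0
607.2(T − 41.7) + 1517.7(T − 10.9) = 0
(607.2 + 1517.7) T = 607.2*41.7 + 1517.7*10.9
T ≈ 19.70 °C

T_f ≈ 19.7 °C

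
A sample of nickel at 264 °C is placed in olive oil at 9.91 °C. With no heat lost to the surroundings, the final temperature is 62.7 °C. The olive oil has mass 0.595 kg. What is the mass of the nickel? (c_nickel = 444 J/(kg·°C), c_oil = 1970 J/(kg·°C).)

Heat lost by the nickel = heat gained by the oil:
m×444×(264 − 62.7) = 0.595×1970×(62.7 − 9.91)
89377 m = 61878  ⇒  m ≈ 0.6923 kg

m ≈ 0.692 kg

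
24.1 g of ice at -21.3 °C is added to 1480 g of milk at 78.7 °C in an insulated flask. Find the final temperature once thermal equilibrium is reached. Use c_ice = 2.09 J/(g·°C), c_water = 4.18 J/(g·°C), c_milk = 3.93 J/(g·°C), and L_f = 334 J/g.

Taking heat into each body as positive, Σ m c ΔT = 0:
ice -21.3→0 °C: 24.1×2.09×21.3 = 1072.9
  melt ice: 24.1×334 = 8049.4
  warm the meltwater: 100.74 T
  milk: 5816.4(T − 78.7)
5917.1 T = 457751 − 9122.3 = 448628
T ≈ 75.82 °C (positive, so assuming full melt was valid).

T_f ≈ 75.8 °C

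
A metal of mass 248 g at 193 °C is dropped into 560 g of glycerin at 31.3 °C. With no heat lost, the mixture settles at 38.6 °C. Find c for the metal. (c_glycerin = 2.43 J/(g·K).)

c ≈ 0.259 J/(g·K)

Conservation of energy gives ΣQ = 0:
248×c×(38.6 − 193) + 560×2.43×(38.6 − 31.3) = 0
-38291 c = -9933.8
c = -9933.8/-38291 ≈ 0.2594 J/(g·K)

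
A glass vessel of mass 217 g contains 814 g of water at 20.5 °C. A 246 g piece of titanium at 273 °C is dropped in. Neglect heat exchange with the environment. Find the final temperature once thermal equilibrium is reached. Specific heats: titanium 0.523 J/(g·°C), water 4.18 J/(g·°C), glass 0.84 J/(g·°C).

T_f is the heat-capacity-weighted average of the initial temperatures:
T_f = (128.66*273 + 3402.5*20.5 + 182.28*20.5) / (128.66 + 3402.5 + 182.28)
    = 108612 / 3713.5 ≈ 29.25 °C

T_f ≈ 29.2 °C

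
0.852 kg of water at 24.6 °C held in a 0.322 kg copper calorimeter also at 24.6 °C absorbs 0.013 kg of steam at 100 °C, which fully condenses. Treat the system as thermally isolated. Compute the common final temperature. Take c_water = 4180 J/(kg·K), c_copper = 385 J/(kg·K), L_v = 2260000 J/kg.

T_f ≈ 33.6 °C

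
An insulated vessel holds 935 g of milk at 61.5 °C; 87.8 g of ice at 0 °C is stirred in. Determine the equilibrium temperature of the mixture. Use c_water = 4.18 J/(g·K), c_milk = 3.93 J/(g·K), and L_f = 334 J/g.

Sum of m c ΔT and latent-heat terms is zero:
latent heat to melt: 87.8·334 = 29325; meltwater 0→T: 87.8·4.18·T = 367 T; milk cools: 935·3.93·(T − 61.5) = 3674.6(T − 61.5)
4041.6 T = 225985 − 29325 = 196660
T ≈ 48.66 °C (positive, so assuming full melt was valid).

T_f ≈ 48.7 °C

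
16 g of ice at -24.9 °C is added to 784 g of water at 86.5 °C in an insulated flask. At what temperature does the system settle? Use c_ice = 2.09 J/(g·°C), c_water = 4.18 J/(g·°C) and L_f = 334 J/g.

T_f ≈ 82.9 °C

Let T be the final temperature. ΣQ_i = 0:
ice -24.9→0 °C: 16×2.09×24.9 = 832.66; fusion: m_ice L_f = 16×334 = 5344; meltwater 0→T: 16×4.18×T = 66.88 T; water: 3277.1(T − 86.5)
3344 T = 283471 − 6176.7 = 277294
T ≈ 82.92 °C. Since T > 0 °C, the all-ice-melts assumption holds.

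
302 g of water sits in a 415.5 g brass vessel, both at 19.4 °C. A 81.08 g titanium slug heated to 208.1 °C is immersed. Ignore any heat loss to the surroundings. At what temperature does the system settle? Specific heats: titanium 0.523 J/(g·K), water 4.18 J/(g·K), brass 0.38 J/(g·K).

T_f ≈ 24.9 °C

T_f is the heat-capacity-weighted average of the initial temperatures:
T_f = (42.4*208.1 + 1262.4*19.4 + 157.89*19.4) / (42.4 + 1262.4 + 157.89)
    = 36377 / 1462.7 ≈ 24.87 °C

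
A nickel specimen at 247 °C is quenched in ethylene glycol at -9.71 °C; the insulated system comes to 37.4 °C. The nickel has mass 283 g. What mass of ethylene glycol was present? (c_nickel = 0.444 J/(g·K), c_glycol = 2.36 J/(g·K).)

m ≈ 237 g

|Q_nickel| = |Q_glycol|:
283×0.444×(247 − 37.4) = m×2.36×(37.4 − (-9.71))
111.18 m = 26337  ⇒  m ≈ 236.9 g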